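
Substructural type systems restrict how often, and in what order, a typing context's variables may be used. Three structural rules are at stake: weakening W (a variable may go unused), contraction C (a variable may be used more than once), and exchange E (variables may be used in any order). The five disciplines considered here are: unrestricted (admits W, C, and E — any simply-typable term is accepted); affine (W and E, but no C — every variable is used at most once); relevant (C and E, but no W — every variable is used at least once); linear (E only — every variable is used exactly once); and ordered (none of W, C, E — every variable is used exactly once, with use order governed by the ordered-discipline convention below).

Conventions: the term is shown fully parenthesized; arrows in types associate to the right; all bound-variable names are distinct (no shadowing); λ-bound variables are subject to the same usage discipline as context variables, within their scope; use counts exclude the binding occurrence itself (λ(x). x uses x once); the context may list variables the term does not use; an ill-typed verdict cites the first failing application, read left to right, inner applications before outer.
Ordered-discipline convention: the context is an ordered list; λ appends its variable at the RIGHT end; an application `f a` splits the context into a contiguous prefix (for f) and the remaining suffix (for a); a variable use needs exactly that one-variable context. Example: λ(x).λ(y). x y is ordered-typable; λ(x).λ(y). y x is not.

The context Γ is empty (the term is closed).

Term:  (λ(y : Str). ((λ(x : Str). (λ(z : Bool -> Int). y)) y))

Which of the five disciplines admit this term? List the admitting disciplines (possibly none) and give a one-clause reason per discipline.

admitting disciplines: unrestricted
usage: y [bound]: 2, x [bound]: 0, z [bound]: 0
left-to-right use order: y, y
typing: ✓ — Str -> (Bool -> Int) -> Str
ordered: ✗, uses contraction: y ×2; needs weakening: x, z unused
linear: ✗, uses contraction: y ×2; needs weakening: x, z unused
affine: ✗, uses contraction: y ×2
relevant: ✗, needs weakening: x, z unused
unrestricted: ✓, type-checks (Str -> (Bool -> Int) -> Str) and nothing is barred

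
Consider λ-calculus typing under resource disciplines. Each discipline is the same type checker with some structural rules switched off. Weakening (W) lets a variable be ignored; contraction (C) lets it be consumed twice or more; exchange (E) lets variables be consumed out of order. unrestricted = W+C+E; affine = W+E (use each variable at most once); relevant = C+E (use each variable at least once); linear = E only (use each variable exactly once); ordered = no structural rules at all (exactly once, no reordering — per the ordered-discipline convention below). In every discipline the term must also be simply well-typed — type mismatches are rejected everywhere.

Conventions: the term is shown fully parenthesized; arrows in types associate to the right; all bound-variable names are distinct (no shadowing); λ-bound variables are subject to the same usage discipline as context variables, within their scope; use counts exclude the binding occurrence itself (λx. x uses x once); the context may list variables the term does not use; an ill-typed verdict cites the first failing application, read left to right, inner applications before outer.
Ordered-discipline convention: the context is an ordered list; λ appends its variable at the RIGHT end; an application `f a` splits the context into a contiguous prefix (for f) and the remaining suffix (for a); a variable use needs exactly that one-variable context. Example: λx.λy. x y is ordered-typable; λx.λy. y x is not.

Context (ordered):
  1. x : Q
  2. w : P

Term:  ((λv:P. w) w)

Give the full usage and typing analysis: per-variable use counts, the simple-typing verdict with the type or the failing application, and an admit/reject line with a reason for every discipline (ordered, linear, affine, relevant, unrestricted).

usage: x: 0×, w: 2×, v [bound]: 0×
left-to-right use order: w, w
typing: ✓ — P
ordered ✗ (needs contraction — w ×2; x, v never used (weakening))
linear ✗ (needs contraction — w ×2; x, v never used (weakening))
affine ✗ (needs contraction — w ×2)
relevant ✗ (x, v never used (weakening))
unrestricted ✓ (type-checks (P) and nothing is barred)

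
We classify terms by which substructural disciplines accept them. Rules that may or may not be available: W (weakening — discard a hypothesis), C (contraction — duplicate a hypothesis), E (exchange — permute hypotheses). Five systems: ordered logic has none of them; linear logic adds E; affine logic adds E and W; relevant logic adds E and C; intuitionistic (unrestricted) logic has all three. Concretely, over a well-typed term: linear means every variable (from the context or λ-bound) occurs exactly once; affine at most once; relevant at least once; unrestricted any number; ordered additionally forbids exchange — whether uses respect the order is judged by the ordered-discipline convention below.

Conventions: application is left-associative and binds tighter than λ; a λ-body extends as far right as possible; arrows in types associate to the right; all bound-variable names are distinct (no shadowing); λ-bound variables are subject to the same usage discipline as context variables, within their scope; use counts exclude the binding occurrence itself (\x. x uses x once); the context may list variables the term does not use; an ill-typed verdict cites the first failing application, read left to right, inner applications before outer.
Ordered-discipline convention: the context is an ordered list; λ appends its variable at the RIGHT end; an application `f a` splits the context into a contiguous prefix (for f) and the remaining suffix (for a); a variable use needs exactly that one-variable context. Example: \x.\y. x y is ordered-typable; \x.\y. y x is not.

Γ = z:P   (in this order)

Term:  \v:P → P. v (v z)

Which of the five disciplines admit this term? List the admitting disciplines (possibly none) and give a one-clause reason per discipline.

admitting disciplines: relevant, unrestricted
use counts: z: 1, v (bound): 2
left-to-right use order: v, v, z
typing: ✓ — (P → P) → P
ordered: ✗ — repeated use of v ×2
linear: ✗ — repeated use of v ×2
affine: ✗ — repeated use of v ×2
relevant: ✓ — every one of z, v appears
unrestricted: ✓ — type-checks ((P → P) → P) and nothing is barred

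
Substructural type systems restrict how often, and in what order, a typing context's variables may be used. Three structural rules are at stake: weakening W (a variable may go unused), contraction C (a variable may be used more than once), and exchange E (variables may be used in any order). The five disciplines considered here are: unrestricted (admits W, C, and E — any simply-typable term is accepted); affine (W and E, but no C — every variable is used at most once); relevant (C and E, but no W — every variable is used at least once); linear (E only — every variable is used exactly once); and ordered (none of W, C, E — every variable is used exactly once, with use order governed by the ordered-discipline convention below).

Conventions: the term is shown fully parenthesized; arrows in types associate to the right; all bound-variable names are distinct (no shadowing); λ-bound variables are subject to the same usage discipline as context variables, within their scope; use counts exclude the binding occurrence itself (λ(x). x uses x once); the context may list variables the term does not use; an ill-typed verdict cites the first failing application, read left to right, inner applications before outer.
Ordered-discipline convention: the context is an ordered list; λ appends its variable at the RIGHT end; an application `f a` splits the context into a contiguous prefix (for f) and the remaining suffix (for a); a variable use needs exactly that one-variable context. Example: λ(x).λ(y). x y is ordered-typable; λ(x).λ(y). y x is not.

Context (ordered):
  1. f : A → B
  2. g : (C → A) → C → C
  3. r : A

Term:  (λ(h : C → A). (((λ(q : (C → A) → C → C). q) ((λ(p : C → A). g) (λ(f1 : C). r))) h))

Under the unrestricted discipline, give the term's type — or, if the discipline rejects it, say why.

term : (C → A) → C → C
use counts: f=0, g=1, r=1, h (bound)=1, q (bound)=1, p (bound)=0, f1 (bound)=0
left-to-right use order: q, g, r, h
typing: ✓ — (C → A) → C → C
summary: ordered ✗; linear ✗; affine ✓; relevant ✗; unrestricted ✓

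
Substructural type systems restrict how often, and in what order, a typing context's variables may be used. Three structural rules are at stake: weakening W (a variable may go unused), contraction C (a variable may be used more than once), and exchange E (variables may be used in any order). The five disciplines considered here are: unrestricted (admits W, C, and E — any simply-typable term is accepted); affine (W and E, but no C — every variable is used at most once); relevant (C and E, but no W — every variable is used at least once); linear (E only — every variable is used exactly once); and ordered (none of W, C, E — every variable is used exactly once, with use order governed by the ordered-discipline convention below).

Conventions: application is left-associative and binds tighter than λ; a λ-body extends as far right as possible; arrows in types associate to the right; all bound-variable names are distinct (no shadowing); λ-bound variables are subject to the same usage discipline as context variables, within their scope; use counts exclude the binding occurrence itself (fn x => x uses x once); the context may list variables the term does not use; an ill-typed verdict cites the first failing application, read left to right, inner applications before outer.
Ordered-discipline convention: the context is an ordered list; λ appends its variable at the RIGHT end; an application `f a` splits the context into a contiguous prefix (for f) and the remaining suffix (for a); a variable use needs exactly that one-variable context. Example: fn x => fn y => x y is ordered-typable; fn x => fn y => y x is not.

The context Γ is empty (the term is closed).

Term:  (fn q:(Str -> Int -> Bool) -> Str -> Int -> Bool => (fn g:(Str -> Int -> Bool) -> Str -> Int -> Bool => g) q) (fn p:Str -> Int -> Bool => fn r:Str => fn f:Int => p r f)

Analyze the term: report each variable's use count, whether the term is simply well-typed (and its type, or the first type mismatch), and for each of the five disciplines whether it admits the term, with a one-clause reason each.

usage: q (λ-bound)=1, g (λ-bound)=1, p (λ-bound)=1, r (λ-bound)=1, f (λ-bound)=1
use order (left to right): g, q, p, r, f
typing: ✓ — (Str -> Int -> Bool) -> Str -> Int -> Bool
ordered ✓ (q, g, p, r, f once each; derivable with no W/C/E)
linear ✓ (each of q, g, p, r, f used exactly once)
affine ✓ (at most one use each (q, g, p, r, f))
relevant ✓ (at least one use each (q, g, p, r, f))
unrestricted ✓ (type-checks ((Str -> Int -> Bool) -> Str -> Int -> Bool) and nothing is barred)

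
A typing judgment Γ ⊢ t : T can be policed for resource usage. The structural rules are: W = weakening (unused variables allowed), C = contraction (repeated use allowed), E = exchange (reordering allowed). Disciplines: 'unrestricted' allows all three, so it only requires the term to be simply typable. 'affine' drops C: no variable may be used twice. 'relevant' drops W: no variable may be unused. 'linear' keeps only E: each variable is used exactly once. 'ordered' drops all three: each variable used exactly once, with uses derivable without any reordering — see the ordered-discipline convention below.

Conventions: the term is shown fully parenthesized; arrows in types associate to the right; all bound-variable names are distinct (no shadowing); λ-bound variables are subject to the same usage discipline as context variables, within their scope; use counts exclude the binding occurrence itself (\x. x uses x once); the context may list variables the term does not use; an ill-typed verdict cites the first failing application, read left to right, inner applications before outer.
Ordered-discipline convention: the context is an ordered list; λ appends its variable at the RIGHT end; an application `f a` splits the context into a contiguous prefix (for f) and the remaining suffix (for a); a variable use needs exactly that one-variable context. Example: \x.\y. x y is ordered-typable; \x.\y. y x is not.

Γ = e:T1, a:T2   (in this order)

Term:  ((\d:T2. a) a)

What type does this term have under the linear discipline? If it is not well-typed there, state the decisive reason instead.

not well-typed under linear — a ×2 used more than once (contraction); unused: e, d — weakening required
usage: e: 0×, a: 2×, d (λ-bound): 0×
left-to-right use order: a, a
typing: the term checks, with type T2
across the five disciplines: ordered ✗; linear ✗; affine ✗; relevant ✗; unrestricted ✓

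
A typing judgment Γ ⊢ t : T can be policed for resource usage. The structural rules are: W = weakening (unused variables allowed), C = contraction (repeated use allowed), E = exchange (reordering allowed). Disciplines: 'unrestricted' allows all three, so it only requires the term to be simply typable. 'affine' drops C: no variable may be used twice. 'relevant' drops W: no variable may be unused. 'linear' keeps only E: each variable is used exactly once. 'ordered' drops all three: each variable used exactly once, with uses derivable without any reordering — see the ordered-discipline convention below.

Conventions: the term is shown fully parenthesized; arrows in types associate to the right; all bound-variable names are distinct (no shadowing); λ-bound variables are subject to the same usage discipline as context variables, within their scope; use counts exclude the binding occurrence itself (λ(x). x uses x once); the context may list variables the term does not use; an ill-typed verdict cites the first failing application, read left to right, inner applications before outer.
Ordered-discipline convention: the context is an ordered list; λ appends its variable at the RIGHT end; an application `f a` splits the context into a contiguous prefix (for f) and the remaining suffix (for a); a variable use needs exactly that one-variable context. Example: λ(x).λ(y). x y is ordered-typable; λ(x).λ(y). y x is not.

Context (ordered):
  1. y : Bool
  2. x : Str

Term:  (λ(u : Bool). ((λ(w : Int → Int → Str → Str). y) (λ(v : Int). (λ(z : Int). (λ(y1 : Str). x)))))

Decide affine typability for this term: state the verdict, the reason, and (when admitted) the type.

yes — at most one use each (y, x, u, w, v, z, y1); term : Bool → Bool
counts: y ×1, x ×1, u (λ-bound) ×0, w (λ-bound) ×0, v (λ-bound) ×0, z (λ-bound) ×0, y1 (λ-bound) ×0
order of uses: y, x
typing: ✓ — Bool → Bool
all disciplines: ordered ✗; linear ✗; affine ✓; relevant ✗; unrestricted ✓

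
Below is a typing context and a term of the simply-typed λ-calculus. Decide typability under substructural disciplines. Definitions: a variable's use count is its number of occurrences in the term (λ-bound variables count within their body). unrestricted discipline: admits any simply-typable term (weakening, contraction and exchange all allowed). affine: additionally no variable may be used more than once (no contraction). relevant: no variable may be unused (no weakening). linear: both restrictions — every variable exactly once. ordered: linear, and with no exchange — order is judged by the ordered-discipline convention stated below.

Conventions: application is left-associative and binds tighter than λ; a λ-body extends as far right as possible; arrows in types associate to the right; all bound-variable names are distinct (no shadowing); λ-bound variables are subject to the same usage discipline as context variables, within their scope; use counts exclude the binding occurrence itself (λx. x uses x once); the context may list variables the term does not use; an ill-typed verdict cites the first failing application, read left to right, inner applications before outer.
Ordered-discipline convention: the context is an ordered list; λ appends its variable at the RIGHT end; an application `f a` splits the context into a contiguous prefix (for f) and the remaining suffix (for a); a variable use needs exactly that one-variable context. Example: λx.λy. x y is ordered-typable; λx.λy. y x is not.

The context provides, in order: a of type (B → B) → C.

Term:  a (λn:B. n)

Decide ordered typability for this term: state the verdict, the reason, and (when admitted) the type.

yes — one use each (a, n); ordered split holds; term : C
counts: a ×1, n (bound) ×1
use order (left to right): a, n
typing: well-typed at C
per-discipline verdicts: ordered ✓, linear ✓, affine ✓, relevant ✓, unrestricted ✓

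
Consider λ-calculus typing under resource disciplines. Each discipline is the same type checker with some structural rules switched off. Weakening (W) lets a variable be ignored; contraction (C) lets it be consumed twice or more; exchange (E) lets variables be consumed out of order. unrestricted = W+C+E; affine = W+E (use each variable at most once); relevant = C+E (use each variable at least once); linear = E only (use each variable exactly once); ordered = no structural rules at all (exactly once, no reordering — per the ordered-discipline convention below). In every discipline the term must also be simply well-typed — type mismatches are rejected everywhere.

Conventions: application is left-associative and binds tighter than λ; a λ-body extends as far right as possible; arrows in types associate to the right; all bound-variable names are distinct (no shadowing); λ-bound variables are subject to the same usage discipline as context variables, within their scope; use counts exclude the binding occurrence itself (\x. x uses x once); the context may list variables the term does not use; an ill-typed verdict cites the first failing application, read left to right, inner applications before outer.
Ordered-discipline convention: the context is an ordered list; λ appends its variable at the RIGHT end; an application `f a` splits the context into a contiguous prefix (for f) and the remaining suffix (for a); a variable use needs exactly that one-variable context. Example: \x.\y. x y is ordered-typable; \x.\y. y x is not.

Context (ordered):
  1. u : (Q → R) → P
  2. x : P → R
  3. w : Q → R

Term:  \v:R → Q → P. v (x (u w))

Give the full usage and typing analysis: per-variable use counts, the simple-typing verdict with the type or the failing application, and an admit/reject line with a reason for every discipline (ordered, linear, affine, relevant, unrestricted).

variable uses: u ×1; x ×1; w ×1; v [bound] ×1
left-to-right use order: v, x, u, w
typing: the term checks, with type (R → Q → P) → Q → P
ordered: ✗, no contiguous prefix/suffix split fits v, x, u, w
linear: ✓, single use per variable (u, x, w, v)
affine: ✓, no duplicate uses among u, x, w, v
relevant: ✓, at least one use each (u, x, w, v)
unrestricted: ✓, type-checks ((R → Q → P) → Q → P) and nothing is barred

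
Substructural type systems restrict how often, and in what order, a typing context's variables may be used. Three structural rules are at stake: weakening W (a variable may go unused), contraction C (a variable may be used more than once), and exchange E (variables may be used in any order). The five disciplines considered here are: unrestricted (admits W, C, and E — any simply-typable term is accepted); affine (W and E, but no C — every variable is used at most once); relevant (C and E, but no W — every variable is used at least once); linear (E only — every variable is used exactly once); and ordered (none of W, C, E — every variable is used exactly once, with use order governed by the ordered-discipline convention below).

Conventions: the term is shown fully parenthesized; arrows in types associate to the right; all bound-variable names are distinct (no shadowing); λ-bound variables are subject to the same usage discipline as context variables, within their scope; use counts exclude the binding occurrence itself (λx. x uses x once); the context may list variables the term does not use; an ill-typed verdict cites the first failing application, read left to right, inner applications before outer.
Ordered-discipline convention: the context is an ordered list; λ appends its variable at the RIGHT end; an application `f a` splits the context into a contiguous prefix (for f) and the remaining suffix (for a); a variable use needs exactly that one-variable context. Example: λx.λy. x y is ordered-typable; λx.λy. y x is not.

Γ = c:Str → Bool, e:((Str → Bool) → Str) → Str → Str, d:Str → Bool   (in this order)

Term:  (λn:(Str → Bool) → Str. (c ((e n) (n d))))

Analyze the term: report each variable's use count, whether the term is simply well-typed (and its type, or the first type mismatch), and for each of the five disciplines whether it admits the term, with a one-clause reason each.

counts: c: 1×, e: 1×, d: 1×, n [bound]: 2×
left-to-right use order: c, e, n, n, d
typing: ✓ — ((Str → Bool) → Str) → Bool
ordered: ✗ — n ×2 used more than once (contraction)
linear: ✗ — n ×2 used more than once (contraction)
affine: ✗ — n ×2 used more than once (contraction)
relevant: ✓ — none of c, e, d, n goes unused
unrestricted: ✓ — typability at ((Str → Bool) → Str) → Bool is all that's needed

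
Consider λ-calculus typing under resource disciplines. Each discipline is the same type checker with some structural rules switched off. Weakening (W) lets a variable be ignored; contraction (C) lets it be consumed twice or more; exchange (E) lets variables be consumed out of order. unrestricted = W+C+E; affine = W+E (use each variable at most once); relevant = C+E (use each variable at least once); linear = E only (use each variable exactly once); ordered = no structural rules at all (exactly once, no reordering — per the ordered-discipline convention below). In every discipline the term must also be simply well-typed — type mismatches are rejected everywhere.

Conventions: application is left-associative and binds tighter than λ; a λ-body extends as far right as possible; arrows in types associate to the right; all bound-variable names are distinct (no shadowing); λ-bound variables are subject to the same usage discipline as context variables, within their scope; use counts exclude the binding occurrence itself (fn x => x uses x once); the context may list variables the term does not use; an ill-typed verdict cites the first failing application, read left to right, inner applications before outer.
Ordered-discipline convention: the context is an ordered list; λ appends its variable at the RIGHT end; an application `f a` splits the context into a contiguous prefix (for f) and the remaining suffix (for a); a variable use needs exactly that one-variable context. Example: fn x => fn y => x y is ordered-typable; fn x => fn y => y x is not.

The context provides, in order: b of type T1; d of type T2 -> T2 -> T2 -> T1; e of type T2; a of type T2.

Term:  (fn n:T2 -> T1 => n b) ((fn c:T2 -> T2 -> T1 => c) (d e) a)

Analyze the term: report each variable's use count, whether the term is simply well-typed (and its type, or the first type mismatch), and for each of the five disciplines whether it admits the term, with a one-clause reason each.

variable uses: b ×1, d ×1, e ×1, a ×1, n [bound] ×1, c [bound] ×1
order of uses: n, b, c, d, e, a
typing: ill-typed: an argument T1 mismatches the expected T2
ordered: ✗, fails simple typing
linear: ✗, a type mismatch blocks all five
affine: ✗, the type mismatch rejects it
relevant: ✗, not simply typable
unrestricted: ✗, fails simple typing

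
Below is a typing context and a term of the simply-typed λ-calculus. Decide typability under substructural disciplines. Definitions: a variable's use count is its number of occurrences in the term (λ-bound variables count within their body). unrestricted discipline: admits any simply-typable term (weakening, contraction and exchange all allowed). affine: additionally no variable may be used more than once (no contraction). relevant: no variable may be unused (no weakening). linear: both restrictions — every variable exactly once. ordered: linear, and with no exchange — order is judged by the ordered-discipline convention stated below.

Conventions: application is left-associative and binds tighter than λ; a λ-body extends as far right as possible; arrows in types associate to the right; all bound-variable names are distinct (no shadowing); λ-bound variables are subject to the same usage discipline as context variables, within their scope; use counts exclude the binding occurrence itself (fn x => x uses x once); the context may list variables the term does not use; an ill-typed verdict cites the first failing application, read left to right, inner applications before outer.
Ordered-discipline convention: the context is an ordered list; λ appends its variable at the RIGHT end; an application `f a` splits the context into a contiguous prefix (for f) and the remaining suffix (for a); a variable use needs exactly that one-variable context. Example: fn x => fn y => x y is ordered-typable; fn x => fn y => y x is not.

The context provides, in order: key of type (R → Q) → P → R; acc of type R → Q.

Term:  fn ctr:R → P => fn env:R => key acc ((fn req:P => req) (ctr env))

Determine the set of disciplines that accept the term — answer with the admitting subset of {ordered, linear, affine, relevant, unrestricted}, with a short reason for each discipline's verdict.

admitted by: ordered, linear, affine, relevant, unrestricted
variable uses: key ×1, acc ×1, ctr (bound) ×1, env (bound) ×1, req (bound) ×1
use order (left to right): key, acc, req, ctr, env
typing: well-typed — term : (R → P) → R → R
ordered: ✓, key, acc, ctr, env, req: once each, no exchange needed
linear: ✓, each of key, acc, ctr, env, req used exactly once
affine: ✓, key, acc, ctr, env, req: no repeats, contraction unneeded
relevant: ✓, at least one use each (key, acc, ctr, env, req)
unrestricted: ✓, simply typable at (R → P) → R → R; W, C, E all held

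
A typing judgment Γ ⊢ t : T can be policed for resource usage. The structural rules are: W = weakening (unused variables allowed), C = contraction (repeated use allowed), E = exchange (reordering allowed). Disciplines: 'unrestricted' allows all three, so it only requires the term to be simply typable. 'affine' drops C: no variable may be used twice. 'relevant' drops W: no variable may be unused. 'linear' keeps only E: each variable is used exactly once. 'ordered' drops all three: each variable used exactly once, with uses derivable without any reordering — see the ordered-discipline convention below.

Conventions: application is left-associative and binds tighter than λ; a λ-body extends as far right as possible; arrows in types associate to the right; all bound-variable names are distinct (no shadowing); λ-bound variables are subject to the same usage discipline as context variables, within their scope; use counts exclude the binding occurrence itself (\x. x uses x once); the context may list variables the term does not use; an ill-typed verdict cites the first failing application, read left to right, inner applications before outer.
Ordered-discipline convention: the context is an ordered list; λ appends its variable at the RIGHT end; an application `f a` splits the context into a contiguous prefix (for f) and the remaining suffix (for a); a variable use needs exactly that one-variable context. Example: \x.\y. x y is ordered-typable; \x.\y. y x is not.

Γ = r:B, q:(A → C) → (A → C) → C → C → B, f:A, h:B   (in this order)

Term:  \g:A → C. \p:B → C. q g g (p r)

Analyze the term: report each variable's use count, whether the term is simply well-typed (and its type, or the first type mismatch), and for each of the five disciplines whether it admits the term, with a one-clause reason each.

use counts: r=1, q=1, f=0, h=0, g (bound)=2, p (bound)=1
order of uses: q, g, g, p, r
typing: well-typed at (A → C) → (B → C) → C → B
ordered ✗ (uses contraction: g ×2; unused: f, h — weakening required)
linear ✗ (uses contraction: g ×2; unused: f, h — weakening required)
affine ✗ (uses contraction: g ×2)
relevant ✗ (unused: f, h — weakening required)
unrestricted ✓ (well-typed at (A → C) → (B → C) → C → B; no restrictions here)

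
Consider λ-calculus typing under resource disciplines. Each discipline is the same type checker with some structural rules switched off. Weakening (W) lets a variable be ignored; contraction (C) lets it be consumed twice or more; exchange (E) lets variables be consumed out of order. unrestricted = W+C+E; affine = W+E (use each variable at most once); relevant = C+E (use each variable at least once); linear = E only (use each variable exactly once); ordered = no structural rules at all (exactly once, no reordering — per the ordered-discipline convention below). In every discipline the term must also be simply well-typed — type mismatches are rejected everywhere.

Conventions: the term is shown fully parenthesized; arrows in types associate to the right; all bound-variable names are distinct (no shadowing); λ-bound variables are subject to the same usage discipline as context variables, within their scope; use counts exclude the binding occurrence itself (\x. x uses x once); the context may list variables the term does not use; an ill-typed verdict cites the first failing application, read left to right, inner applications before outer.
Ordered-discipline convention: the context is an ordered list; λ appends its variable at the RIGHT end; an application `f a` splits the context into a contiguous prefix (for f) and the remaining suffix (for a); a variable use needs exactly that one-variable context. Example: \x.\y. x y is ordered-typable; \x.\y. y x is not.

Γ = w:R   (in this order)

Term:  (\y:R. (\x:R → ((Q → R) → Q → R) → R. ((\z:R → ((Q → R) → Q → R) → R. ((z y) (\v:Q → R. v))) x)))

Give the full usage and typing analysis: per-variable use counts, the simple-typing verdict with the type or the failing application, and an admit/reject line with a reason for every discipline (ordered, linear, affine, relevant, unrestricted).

variable uses: w: 0×; y [bound]: 1×; x [bound]: 1×; z [bound]: 1×; v [bound]: 1×
left-to-right use order: z, y, v, x
typing: well-typed at R → (R → ((Q → R) → Q → R) → R) → R
ordered ✗ (needs weakening: w unused)
linear ✗ (needs weakening: w unused)
affine ✓ (no duplicate uses among w, y, x, z, v)
relevant ✗ (needs weakening: w unused)
unrestricted ✓ (well-typed at R → (R → ((Q → R) → Q → R) → R) → R; no restrictions here)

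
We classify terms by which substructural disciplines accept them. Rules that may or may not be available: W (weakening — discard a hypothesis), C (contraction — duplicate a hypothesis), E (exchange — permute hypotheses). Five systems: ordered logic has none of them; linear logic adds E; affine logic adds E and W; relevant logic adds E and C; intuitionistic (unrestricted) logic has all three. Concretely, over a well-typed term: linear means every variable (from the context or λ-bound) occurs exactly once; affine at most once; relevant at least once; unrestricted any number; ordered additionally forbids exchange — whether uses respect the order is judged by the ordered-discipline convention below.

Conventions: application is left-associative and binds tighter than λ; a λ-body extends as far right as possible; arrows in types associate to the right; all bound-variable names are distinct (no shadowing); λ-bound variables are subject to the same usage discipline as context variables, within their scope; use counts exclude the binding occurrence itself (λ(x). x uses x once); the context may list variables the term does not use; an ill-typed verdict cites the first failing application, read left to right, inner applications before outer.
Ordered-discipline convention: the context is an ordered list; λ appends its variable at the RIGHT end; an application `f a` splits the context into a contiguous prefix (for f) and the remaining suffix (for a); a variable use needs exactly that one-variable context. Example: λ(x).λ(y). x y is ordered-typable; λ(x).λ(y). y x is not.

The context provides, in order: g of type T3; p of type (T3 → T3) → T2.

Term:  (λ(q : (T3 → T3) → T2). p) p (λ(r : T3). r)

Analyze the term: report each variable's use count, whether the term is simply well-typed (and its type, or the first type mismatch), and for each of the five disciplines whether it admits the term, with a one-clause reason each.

variable uses: g: 0×; p: 2×; q (bound): 0×; r (bound): 1×
left-to-right use order: p, p, r
typing: ✓ — T2
ordered ✗ (needs contraction — p ×2; unused: g, q — weakening required)
linear ✗ (needs contraction — p ×2; unused: g, q — weakening required)
affine ✗ (needs contraction — p ×2)
relevant ✗ (unused: g, q — weakening required)
unrestricted ✓ (typability at T2 is all that's needed)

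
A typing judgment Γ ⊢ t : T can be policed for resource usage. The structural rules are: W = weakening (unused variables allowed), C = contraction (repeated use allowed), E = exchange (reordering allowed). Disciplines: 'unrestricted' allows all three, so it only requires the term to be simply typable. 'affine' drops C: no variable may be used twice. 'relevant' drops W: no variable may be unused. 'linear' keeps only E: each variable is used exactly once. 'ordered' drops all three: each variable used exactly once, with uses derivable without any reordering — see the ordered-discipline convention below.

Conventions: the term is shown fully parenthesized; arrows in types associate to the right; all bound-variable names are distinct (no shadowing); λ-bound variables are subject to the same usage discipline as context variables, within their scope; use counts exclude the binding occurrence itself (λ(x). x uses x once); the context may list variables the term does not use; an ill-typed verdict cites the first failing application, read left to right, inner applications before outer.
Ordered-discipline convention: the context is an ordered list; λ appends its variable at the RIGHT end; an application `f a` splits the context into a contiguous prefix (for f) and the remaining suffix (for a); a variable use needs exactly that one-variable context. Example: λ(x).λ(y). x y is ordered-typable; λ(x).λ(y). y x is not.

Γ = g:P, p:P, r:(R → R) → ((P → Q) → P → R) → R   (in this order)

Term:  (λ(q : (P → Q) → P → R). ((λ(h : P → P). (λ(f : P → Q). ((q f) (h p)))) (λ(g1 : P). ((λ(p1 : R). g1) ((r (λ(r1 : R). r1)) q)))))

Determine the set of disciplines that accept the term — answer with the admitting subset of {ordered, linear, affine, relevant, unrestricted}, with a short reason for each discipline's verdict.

admitted by: unrestricted
variable uses: g ×0, p ×1, r ×1, q (λ-bound) ×2, h (λ-bound) ×1, f (λ-bound) ×1, g1 (λ-bound) ×1, p1 (λ-bound) ×0, r1 (λ-bound) ×1
order of uses: q, f, h, p, g1, r, r1, q
typing: well-typed — term : ((P → Q) → P → R) → (P → Q) → R
ordered: ✗ — uses contraction: q ×2; g, p1 left unused
linear: ✗ — uses contraction: q ×2; g, p1 left unused
affine: ✗ — uses contraction: q ×2
relevant: ✗ — g, p1 left unused
unrestricted: ✓ — simply typable at ((P → Q) → P → R) → (P → Q) → R; W, C, E all held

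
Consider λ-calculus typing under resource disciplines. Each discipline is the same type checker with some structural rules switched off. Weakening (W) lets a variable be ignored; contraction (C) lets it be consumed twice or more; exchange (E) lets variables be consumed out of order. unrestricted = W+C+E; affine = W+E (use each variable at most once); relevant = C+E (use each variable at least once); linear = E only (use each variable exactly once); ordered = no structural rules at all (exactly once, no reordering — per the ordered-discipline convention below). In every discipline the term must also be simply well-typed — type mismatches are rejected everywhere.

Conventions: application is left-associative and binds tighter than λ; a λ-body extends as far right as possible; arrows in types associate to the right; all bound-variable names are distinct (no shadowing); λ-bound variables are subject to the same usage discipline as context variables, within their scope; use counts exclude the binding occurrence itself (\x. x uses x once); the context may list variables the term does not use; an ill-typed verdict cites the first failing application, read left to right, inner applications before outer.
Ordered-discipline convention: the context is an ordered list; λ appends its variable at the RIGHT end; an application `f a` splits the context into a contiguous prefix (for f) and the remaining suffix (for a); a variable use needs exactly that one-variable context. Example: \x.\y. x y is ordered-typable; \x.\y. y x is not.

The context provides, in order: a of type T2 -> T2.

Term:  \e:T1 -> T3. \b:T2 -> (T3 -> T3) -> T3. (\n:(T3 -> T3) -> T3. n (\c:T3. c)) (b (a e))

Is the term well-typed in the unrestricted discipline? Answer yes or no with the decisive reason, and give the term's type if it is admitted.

no — the type mismatch rejects it
counts: a=1; e [bound]=1; b [bound]=1; n [bound]=1; c [bound]=1
order of uses: n, c, b, a, e
typing: ill-typed: an application expects T2 but receives T1 -> T3
across the five disciplines: ordered ✗ · linear ✗ · affine ✗ · relevant ✗ · unrestricted ✗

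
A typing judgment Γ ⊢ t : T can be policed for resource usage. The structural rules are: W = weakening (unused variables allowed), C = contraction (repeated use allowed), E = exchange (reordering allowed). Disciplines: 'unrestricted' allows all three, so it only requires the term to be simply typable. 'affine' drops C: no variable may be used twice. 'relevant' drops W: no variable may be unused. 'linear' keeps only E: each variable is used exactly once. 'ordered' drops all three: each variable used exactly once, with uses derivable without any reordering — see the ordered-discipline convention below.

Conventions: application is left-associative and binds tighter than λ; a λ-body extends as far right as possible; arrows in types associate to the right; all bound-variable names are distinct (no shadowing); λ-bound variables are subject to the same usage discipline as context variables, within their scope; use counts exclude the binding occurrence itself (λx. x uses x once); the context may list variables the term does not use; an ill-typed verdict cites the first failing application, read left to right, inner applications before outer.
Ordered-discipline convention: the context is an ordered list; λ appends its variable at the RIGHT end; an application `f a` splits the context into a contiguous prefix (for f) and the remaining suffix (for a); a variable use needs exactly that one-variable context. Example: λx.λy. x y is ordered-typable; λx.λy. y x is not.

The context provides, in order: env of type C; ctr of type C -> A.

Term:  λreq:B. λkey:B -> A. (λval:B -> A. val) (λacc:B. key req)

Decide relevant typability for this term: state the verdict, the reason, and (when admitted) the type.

no — needs weakening: env, ctr, acc unused
usage: env: 0×; ctr: 0×; req [bound]: 1×; key [bound]: 1×; val [bound]: 1×; acc [bound]: 0×
use order (left to right): val, key, req
typing: ✓ — B -> (B -> A) -> B -> A
per-discipline verdicts: ordered ✗ · linear ✗ · affine ✓ · relevant ✗ · unrestricted ✓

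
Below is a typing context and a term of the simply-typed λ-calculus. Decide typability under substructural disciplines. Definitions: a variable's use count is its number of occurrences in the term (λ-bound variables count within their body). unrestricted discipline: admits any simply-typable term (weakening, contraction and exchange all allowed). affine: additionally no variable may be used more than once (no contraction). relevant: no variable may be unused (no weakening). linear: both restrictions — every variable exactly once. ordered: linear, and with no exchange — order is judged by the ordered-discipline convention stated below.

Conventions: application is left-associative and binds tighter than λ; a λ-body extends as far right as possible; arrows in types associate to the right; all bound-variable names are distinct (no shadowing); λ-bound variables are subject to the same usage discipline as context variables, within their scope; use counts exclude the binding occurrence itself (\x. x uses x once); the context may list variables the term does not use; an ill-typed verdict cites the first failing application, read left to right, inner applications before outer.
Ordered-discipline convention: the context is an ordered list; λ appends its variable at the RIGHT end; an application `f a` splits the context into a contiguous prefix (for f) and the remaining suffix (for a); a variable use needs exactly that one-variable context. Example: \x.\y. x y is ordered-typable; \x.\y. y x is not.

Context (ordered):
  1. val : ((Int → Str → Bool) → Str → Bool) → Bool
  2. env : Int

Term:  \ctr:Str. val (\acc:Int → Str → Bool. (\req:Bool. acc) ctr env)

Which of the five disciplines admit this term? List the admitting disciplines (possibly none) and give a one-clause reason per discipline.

accepted by: none
variable uses: val=1, env=1, ctr (bound)=1, acc (bound)=1, req (bound)=0
uses in reading order: val, acc, ctr, env
typing: ill-typed: argument of type Str where Bool is required
ordered ✗ (fails simple typing)
linear ✗ (a type mismatch blocks all five)
affine ✗ (the type mismatch rejects it)
relevant ✗ (not simply typable)
unrestricted ✗ (fails simple typing)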